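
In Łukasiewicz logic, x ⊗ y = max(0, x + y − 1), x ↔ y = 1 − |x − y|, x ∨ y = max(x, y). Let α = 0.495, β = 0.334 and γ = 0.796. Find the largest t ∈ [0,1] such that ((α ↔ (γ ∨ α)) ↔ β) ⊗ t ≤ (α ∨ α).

γ ∨ α = max(0.796, 0.495) = 0.796
α ↔ (γ ∨ α) = 1 − |0.495 − 0.796| = 1 − 0.301 = 0.699
(α ↔ (γ ∨ α)) ↔ β = 1 − |0.699 − 0.334| = 1 − 0.365 = 0.635
So the left factor is (α ↔ (γ ∨ α)) ↔ β = 0.635.
α ∨ α = max(0.495, 0.495) = 0.495
So the right-hand bound is α ∨ α = 0.495.
The residuum of the Łukasiewicz t-norm gives the supremum: min(1, 1 − 0.635 + 0.495).
1 − 0.635 + 0.495 = 0.860, so t = min(1, 0.860) = 0.860.
Check: 0.635 ⊗ 0.860 = max(0, 0.495) = 0.495 ≤ 0.495.

0.860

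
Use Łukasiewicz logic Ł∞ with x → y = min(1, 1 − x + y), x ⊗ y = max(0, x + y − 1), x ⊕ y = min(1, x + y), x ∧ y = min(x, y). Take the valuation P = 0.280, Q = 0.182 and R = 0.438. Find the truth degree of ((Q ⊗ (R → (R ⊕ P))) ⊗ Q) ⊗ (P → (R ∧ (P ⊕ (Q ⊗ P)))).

0.000

R ⊕ P = min(1, 0.438 + 0.280) = min(1, 0.718) = 0.718
R → (R ⊕ P) = min(1, 1 − 0.438 + 0.718) = min(1, 1.280) = 1.000
Q ⊗ (R → (R ⊕ P)) = max(0, 0.182 + 1.000 − 1) = max(0, 0.182) = 0.182
(Q ⊗ (R → (R ⊕ P))) ⊗ Q = max(0, 0.182 + 0.182 − 1) = max(0, -0.636) = 0.000
Q ⊗ P = max(0, 0.182 + 0.280 − 1) = max(0, -0.538) = 0.000
P ⊕ (Q ⊗ P) = min(1, 0.280 + 0.000) = min(1, 0.280) = 0.280
R ∧ (P ⊕ (Q ⊗ P)) = min(0.438, 0.280) = 0.280
P → (R ∧ (P ⊕ (Q ⊗ P))) = min(1, 1 − 0.280 + 0.280) = min(1, 1.000) = 1.000
((Q ⊗ (R → (R ⊕ P))) ⊗ Q) ⊗ (P → (R ∧ (P ⊕ (Q ⊗ P)))) = max(0, 0.000 + 1.000 − 1) = max(0, 0.000) = 0.000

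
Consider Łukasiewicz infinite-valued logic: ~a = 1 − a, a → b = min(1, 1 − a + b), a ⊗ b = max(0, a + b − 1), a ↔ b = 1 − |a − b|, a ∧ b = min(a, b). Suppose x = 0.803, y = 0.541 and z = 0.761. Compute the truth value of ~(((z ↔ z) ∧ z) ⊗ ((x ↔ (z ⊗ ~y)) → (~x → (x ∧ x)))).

z ↔ z = 1 − |0.761 − 0.761| = 1 − 0.000 = 1.000
(z ↔ z) ∧ z = min(1.000, 0.761) = 0.761
~y = 1 − 0.541 = 0.459
z ⊗ ~y = max(0, 0.761 + 0.459 − 1) = max(0, 0.220) = 0.220
x ↔ (z ⊗ ~y) = 1 − |0.803 − 0.220| = 1 − 0.583 = 0.417
~x = 1 − 0.803 = 0.197
x ∧ x = min(0.803, 0.803) = 0.803
~x → (x ∧ x) = min(1, 1 − 0.197 + 0.803) = min(1, 1.606) = 1.000
(x ↔ (z ⊗ ~y)) → (~x → (x ∧ x)) = min(1, 1 − 0.417 + 1.000) = min(1, 1.583) = 1.000
((z ↔ z) ∧ z) ⊗ ((x ↔ (z ⊗ ~y)) → (~x → (x ∧ x))) = max(0, 0.761 + 1.000 − 1) = max(0, 0.761) = 0.761
~(((z ↔ z) ∧ z) ⊗ ((x ↔ (z ⊗ ~y)) → (~x → (x ∧ x)))) = 1 − 0.761 = 0.239

0.239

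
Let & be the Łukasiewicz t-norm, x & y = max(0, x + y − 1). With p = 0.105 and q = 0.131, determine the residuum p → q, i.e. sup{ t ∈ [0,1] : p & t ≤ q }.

The residuum of the Łukasiewicz t-norm gives the supremum: min(1, 1 − 0.105 + 0.131).
1 − 0.105 + 0.131 = 1.026, so t = min(1, 1.026) = 1.000.
Check: 0.105 & 1.000 = max(0, 0.105) = 0.105 ≤ 0.131.

1.000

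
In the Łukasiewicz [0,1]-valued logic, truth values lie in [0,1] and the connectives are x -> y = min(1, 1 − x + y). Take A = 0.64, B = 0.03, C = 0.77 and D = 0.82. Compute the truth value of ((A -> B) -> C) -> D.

0.82

A -> B = min(1, 1 − 0.64 + 0.03) = min(1, 0.39) = 0.39
(A -> B) -> C = min(1, 1 − 0.39 + 0.77) = min(1, 1.38) = 1.00
((A -> B) -> C) -> D = min(1, 1 − 1.00 + 0.82) = min(1, 0.82) = 0.82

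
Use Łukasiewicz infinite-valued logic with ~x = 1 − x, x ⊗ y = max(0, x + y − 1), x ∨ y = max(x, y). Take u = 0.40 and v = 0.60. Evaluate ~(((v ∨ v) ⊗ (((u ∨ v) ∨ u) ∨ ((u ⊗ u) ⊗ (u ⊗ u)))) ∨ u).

0.60

v ∨ v = max(0.60, 0.60) = 0.60
u ∨ v = max(0.40, 0.60) = 0.60
(u ∨ v) ∨ u = max(0.60, 0.40) = 0.60
u ⊗ u = max(0, 0.40 + 0.40 − 1) = max(0, -0.20) = 0.00
(u ⊗ u) ⊗ (u ⊗ u) = max(0, 0.00 + 0.00 − 1) = max(0, -1.00) = 0.00
((u ∨ v) ∨ u) ∨ ((u ⊗ u) ⊗ (u ⊗ u)) = max(0.60, 0.00) = 0.60
(v ∨ v) ⊗ (((u ∨ v) ∨ u) ∨ ((u ⊗ u) ⊗ (u ⊗ u))) = max(0, 0.60 + 0.60 − 1) = max(0, 0.20) = 0.20
((v ∨ v) ⊗ (((u ∨ v) ∨ u) ∨ ((u ⊗ u) ⊗ (u ⊗ u)))) ∨ u = max(0.20, 0.40) = 0.40
~(((v ∨ v) ⊗ (((u ∨ v) ∨ u) ∨ ((u ⊗ u) ⊗ (u ⊗ u)))) ∨ u) = 1 − 0.40 = 0.60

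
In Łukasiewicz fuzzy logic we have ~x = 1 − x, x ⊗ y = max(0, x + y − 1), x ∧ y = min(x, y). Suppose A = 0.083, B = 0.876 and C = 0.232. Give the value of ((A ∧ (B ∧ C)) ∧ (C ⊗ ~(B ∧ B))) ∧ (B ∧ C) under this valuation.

B ∧ C = min(0.876, 0.232) = 0.232
A ∧ (B ∧ C) = min(0.083, 0.232) = 0.083
B ∧ B = min(0.876, 0.876) = 0.876
~(B ∧ B) = 1 − 0.876 = 0.124
C ⊗ ~(B ∧ B) = max(0, 0.232 + 0.124 − 1) = max(0, -0.644) = 0.000
(A ∧ (B ∧ C)) ∧ (C ⊗ ~(B ∧ B)) = min(0.083, 0.000) = 0.000
((A ∧ (B ∧ C)) ∧ (C ⊗ ~(B ∧ B))) ∧ (B ∧ C) = min(0.000, 0.232) = 0.000

0.000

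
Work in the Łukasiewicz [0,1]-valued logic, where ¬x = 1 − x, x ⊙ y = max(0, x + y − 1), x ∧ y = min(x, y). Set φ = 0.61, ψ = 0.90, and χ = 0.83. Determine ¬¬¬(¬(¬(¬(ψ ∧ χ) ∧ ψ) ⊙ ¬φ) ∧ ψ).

ψ ∧ χ = min(0.90, 0.83) = 0.83
¬(ψ ∧ χ) = 1 − 0.83 = 0.17
¬(ψ ∧ χ) ∧ ψ = min(0.17, 0.90) = 0.17
¬(¬(ψ ∧ χ) ∧ ψ) = 1 − 0.17 = 0.83
¬φ = 1 − 0.61 = 0.39
¬(¬(ψ ∧ χ) ∧ ψ) ⊙ ¬φ = max(0, 0.83 + 0.39 − 1) = max(0, 0.22) = 0.22
¬(¬(¬(ψ ∧ χ) ∧ ψ) ⊙ ¬φ) = 1 − 0.22 = 0.78
¬(¬(¬(ψ ∧ χ) ∧ ψ) ⊙ ¬φ) ∧ ψ = min(0.78, 0.90) = 0.78
¬(¬(¬(¬(ψ ∧ χ) ∧ ψ) ⊙ ¬φ) ∧ ψ) = 1 − 0.78 = 0.22
¬¬(¬(¬(¬(ψ ∧ χ) ∧ ψ) ⊙ ¬φ) ∧ ψ) = 1 − 0.22 = 0.78
¬¬¬(¬(¬(¬(ψ ∧ χ) ∧ ψ) ⊙ ¬φ) ∧ ψ) = 1 − 0.78 = 0.22

0.22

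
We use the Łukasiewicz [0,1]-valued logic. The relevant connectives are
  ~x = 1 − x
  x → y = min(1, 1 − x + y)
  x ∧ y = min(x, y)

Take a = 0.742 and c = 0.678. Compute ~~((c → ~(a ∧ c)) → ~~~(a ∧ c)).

0.678

a ∧ c = min(0.742, 0.678) = 0.678
~(a ∧ c) = 1 − 0.678 = 0.322
c → ~(a ∧ c) = min(1, 1 − 0.678 + 0.322) = min(1, 0.644) = 0.644
~~(a ∧ c) = 1 − 0.322 = 0.678
~~~(a ∧ c) = 1 − 0.678 = 0.322
(c → ~(a ∧ c)) → ~~~(a ∧ c) = min(1, 1 − 0.644 + 0.322) = min(1, 0.678) = 0.678
~((c → ~(a ∧ c)) → ~~~(a ∧ c)) = 1 − 0.678 = 0.322
~~((c → ~(a ∧ c)) → ~~~(a ∧ c)) = 1 − 0.322 = 0.678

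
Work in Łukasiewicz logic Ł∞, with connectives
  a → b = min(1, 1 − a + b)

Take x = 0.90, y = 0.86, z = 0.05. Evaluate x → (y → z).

0.29

y → z = min(1, 1 − 0.86 + 0.05) = min(1, 0.19) = 0.19
x → (y → z) = min(1, 1 − 0.90 + 0.19) = min(1, 0.29) = 0.29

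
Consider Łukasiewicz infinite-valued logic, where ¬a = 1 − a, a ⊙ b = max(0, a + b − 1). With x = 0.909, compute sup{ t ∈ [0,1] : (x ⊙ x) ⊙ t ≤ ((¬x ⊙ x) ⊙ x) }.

x ⊙ x = max(0, 0.909 + 0.909 − 1) = max(0, 0.818) = 0.818
So the left factor is x ⊙ x = 0.818.
¬x = 1 − 0.909 = 0.091
¬x ⊙ x = max(0, 0.091 + 0.909 − 1) = max(0, 0.000) = 0.000
(¬x ⊙ x) ⊙ x = max(0, 0.000 + 0.909 − 1) = max(0, -0.091) = 0.000
So the right-hand bound is (¬x ⊙ x) ⊙ x = 0.000.
The residuum of the Łukasiewicz t-norm gives the supremum: min(1, 1 − 0.818 + 0.000).
1 − 0.818 + 0.000 = 0.182, so t = min(1, 0.182) = 0.182.
Check: 0.818 ⊙ 0.182 = max(0, 0.000) = 0.000 ≤ 0.000.

0.182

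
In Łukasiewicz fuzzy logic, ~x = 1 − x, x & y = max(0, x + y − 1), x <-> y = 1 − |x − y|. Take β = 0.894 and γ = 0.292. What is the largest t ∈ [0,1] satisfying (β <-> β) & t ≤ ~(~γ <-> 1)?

β <-> β = 1 − |0.894 − 0.894| = 1 − 0.000 = 1.000
So the left factor is β <-> β = 1.000.
~γ = 1 − 0.292 = 0.708
~γ <-> 1 = 1 − |0.708 − 1.000| = 1 − 0.292 = 0.708
~(~γ <-> 1) = 1 − 0.708 = 0.292
So the right-hand bound is ~(~γ <-> 1) = 0.292.
The residuum of the Łukasiewicz t-norm gives the supremum: min(1, 1 − 1.000 + 0.292).
1 − 1.000 + 0.292 = 0.292, so t = min(1, 0.292) = 0.292.
Check: 1.000 & 0.292 = max(0, 0.292) = 0.292 ≤ 0.292.

0.292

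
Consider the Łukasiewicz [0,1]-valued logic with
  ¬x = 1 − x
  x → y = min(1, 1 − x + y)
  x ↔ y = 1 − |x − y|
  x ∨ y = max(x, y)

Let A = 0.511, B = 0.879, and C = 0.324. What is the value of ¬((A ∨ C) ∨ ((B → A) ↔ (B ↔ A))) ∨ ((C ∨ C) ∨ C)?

0.324

A ∨ C = max(0.511, 0.324) = 0.511
B → A = min(1, 1 − 0.879 + 0.511) = min(1, 0.632) = 0.632
B ↔ A = 1 − |0.879 − 0.511| = 1 − 0.368 = 0.632
(B → A) ↔ (B ↔ A) = 1 − |0.632 − 0.632| = 1 − 0.000 = 1.000
(A ∨ C) ∨ ((B → A) ↔ (B ↔ A)) = max(0.511, 1.000) = 1.000
¬((A ∨ C) ∨ ((B → A) ↔ (B ↔ A))) = 1 − 1.000 = 0.000
C ∨ C = max(0.324, 0.324) = 0.324
(C ∨ C) ∨ C = max(0.324, 0.324) = 0.324
¬((A ∨ C) ∨ ((B → A) ↔ (B ↔ A))) ∨ ((C ∨ C) ∨ C) = max(0.000, 0.324) = 0.324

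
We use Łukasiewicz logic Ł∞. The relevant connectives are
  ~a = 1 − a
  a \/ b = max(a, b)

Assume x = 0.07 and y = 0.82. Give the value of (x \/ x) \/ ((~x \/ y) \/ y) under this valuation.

0.93

x \/ x = max(0.07, 0.07) = 0.07
~x = 1 − 0.07 = 0.93
~x \/ y = max(0.93, 0.82) = 0.93
(~x \/ y) \/ y = max(0.93, 0.82) = 0.93
(x \/ x) \/ ((~x \/ y) \/ y) = max(0.07, 0.93) = 0.93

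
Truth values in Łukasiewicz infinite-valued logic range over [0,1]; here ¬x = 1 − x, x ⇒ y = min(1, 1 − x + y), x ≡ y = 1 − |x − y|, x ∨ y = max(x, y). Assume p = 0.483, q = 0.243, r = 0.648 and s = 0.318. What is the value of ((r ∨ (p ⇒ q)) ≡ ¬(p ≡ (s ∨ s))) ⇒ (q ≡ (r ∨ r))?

p ⇒ q = min(1, 1 − 0.483 + 0.243) = min(1, 0.760) = 0.760
r ∨ (p ⇒ q) = max(0.648, 0.760) = 0.760
s ∨ s = max(0.318, 0.318) = 0.318
p ≡ (s ∨ s) = 1 − |0.483 − 0.318| = 1 − 0.165 = 0.835
¬(p ≡ (s ∨ s)) = 1 − 0.835 = 0.165
(r ∨ (p ⇒ q)) ≡ ¬(p ≡ (s ∨ s)) = 1 − |0.760 − 0.165| = 1 − 0.595 = 0.405
r ∨ r = max(0.648, 0.648) = 0.648
q ≡ (r ∨ r) = 1 − |0.243 − 0.648| = 1 − 0.405 = 0.595
((r ∨ (p ⇒ q)) ≡ ¬(p ≡ (s ∨ s))) ⇒ (q ≡ (r ∨ r)) = min(1, 1 − 0.405 + 0.595) = min(1, 1.190) = 1.000

1.000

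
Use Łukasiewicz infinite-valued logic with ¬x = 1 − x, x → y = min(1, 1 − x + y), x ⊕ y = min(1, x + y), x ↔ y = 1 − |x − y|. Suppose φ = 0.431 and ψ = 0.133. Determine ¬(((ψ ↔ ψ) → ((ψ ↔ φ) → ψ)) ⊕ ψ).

0.436

ψ ↔ ψ = 1 − |0.133 − 0.133| = 1 − 0.000 = 1.000
ψ ↔ φ = 1 − |0.133 − 0.431| = 1 − 0.298 = 0.702
(ψ ↔ φ) → ψ = min(1, 1 − 0.702 + 0.133) = min(1, 0.431) = 0.431
(ψ ↔ ψ) → ((ψ ↔ φ) → ψ) = min(1, 1 − 1.000 + 0.431) = min(1, 0.431) = 0.431
((ψ ↔ ψ) → ((ψ ↔ φ) → ψ)) ⊕ ψ = min(1, 0.431 + 0.133) = min(1, 0.564) = 0.564
¬(((ψ ↔ ψ) → ((ψ ↔ φ) → ψ)) ⊕ ψ) = 1 − 0.564 = 0.436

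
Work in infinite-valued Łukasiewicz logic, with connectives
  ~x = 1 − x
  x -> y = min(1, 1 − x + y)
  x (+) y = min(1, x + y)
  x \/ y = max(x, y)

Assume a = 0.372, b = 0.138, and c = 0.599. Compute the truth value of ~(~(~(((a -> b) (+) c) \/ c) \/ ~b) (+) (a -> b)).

a -> b = min(1, 1 − 0.372 + 0.138) = min(1, 0.766) = 0.766
(a -> b) (+) c = min(1, 0.766 + 0.599) = min(1, 1.365) = 1.000
((a -> b) (+) c) \/ c = max(1.000, 0.599) = 1.000
~(((a -> b) (+) c) \/ c) = 1 − 1.000 = 0.000
~b = 1 − 0.138 = 0.862
~(((a -> b) (+) c) \/ c) \/ ~b = max(0.000, 0.862) = 0.862
~(~(((a -> b) (+) c) \/ c) \/ ~b) = 1 − 0.862 = 0.138
~(~(((a -> b) (+) c) \/ c) \/ ~b) (+) (a -> b) = min(1, 0.138 + 0.766) = min(1, 0.904) = 0.904
~(~(~(((a -> b) (+) c) \/ c) \/ ~b) (+) (a -> b)) = 1 − 0.904 = 0.096

0.096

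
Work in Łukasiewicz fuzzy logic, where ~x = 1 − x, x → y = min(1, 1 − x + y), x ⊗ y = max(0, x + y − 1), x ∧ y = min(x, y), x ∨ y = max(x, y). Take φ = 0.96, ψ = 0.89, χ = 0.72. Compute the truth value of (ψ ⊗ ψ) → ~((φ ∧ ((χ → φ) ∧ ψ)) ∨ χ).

0.33

ψ ⊗ ψ = max(0, 0.89 + 0.89 − 1) = max(0, 0.78) = 0.78
χ → φ = min(1, 1 − 0.72 + 0.96) = min(1, 1.24) = 1.00
(χ → φ) ∧ ψ = min(1.00, 0.89) = 0.89
φ ∧ ((χ → φ) ∧ ψ) = min(0.96, 0.89) = 0.89
(φ ∧ ((χ → φ) ∧ ψ)) ∨ χ = max(0.89, 0.72) = 0.89
~((φ ∧ ((χ → φ) ∧ ψ)) ∨ χ) = 1 − 0.89 = 0.11
(ψ ⊗ ψ) → ~((φ ∧ ((χ → φ) ∧ ψ)) ∨ χ) = min(1, 1 − 0.78 + 0.11) = min(1, 0.33) = 0.33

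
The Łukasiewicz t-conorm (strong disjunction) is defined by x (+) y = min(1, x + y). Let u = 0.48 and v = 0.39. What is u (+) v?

0.87

u (+) v = min(1, 0.48 + 0.39) = min(1, 0.87) = 0.87
For comparison, the Gödel t-conorm max(x, y) would give 0.48.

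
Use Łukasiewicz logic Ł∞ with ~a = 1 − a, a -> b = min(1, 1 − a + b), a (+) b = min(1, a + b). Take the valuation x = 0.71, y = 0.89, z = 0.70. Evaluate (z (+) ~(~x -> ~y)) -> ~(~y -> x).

0.12

~x = 1 − 0.71 = 0.29
~y = 1 − 0.89 = 0.11
~x -> ~y = min(1, 1 − 0.29 + 0.11) = min(1, 0.82) = 0.82
~(~x -> ~y) = 1 − 0.82 = 0.18
z (+) ~(~x -> ~y) = min(1, 0.70 + 0.18) = min(1, 0.88) = 0.88
~y -> x = min(1, 1 − 0.11 + 0.71) = min(1, 1.60) = 1.00
~(~y -> x) = 1 − 1.00 = 0.00
(z (+) ~(~x -> ~y)) -> ~(~y -> x) = min(1, 1 − 0.88 + 0.00) = min(1, 0.12) = 0.12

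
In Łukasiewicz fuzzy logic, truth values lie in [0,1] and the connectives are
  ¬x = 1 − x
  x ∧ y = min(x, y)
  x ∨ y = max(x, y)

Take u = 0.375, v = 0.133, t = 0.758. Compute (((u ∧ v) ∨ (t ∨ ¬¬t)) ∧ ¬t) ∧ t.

0.242

u ∧ v = min(0.375, 0.133) = 0.133
¬t = 1 − 0.758 = 0.242
¬¬t = 1 − 0.242 = 0.758
t ∨ ¬¬t = max(0.758, 0.758) = 0.758
(u ∧ v) ∨ (t ∨ ¬¬t) = max(0.133, 0.758) = 0.758
((u ∧ v) ∨ (t ∨ ¬¬t)) ∧ ¬t = min(0.758, 0.242) = 0.242
(((u ∧ v) ∨ (t ∨ ¬¬t)) ∧ ¬t) ∧ t = min(0.242, 0.758) = 0.242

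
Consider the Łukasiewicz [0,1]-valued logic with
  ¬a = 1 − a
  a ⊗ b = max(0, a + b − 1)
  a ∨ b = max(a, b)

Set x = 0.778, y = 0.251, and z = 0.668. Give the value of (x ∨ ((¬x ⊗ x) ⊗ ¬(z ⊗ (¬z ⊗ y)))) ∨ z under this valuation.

¬x = 1 − 0.778 = 0.222
¬x ⊗ x = max(0, 0.222 + 0.778 − 1) = max(0, 0.000) = 0.000
¬z = 1 − 0.668 = 0.332
¬z ⊗ y = max(0, 0.332 + 0.251 − 1) = max(0, -0.417) = 0.000
z ⊗ (¬z ⊗ y) = max(0, 0.668 + 0.000 − 1) = max(0, -0.332) = 0.000
¬(z ⊗ (¬z ⊗ y)) = 1 − 0.000 = 1.000
(¬x ⊗ x) ⊗ ¬(z ⊗ (¬z ⊗ y)) = max(0, 0.000 + 1.000 − 1) = max(0, 0.000) = 0.000
x ∨ ((¬x ⊗ x) ⊗ ¬(z ⊗ (¬z ⊗ y))) = max(0.778, 0.000) = 0.778
(x ∨ ((¬x ⊗ x) ⊗ ¬(z ⊗ (¬z ⊗ y)))) ∨ z = max(0.778, 0.668) = 0.778

0.778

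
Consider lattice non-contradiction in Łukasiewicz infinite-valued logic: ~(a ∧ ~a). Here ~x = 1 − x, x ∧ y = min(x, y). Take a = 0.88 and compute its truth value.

0.88

~a = 1 − 0.88 = 0.12
a ∧ ~a = min(0.88, 0.12) = 0.12
~(a ∧ ~a) = 1 − 0.12 = 0.88
(The value 0.88 < 1 shows this instance is not satisfied; not a Ł∞-tautology — its value is 1 − min(a, 1−a).)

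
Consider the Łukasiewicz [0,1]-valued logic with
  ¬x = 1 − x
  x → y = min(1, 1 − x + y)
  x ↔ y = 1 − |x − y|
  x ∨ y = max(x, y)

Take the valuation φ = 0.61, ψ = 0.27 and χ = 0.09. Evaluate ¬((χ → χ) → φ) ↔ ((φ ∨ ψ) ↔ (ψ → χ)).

0.60

χ → χ = min(1, 1 − 0.09 + 0.09) = min(1, 1.00) = 1.00
(χ → χ) → φ = min(1, 1 − 1.00 + 0.61) = min(1, 0.61) = 0.61
¬((χ → χ) → φ) = 1 − 0.61 = 0.39
φ ∨ ψ = max(0.61, 0.27) = 0.61
ψ → χ = min(1, 1 − 0.27 + 0.09) = min(1, 0.82) = 0.82
(φ ∨ ψ) ↔ (ψ → χ) = 1 − |0.61 − 0.82| = 1 − 0.21 = 0.79
¬((χ → χ) → φ) ↔ ((φ ∨ ψ) ↔ (ψ → χ)) = 1 − |0.39 − 0.79| = 1 − 0.40 = 0.60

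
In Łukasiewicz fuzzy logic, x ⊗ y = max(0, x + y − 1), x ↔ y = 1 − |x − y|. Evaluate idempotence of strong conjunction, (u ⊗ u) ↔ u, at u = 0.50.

0.50

u ⊗ u = max(0, 0.50 + 0.50 − 1) = max(0, 0.00) = 0.00
(u ⊗ u) ↔ u = 1 − |0.00 − 0.50| = 1 − 0.50 = 0.50
(The value 0.50 < 1 shows this instance is not satisfied; fails in Ł∞ since a ⊗ a = max(0, 2a−1) ≠ a in general.)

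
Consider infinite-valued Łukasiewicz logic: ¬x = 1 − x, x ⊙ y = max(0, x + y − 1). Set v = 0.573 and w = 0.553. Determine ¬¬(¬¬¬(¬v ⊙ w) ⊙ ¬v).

¬v = 1 − 0.573 = 0.427
¬v ⊙ w = max(0, 0.427 + 0.553 − 1) = max(0, -0.020) = 0.000
¬(¬v ⊙ w) = 1 − 0.000 = 1.000
¬¬(¬v ⊙ w) = 1 − 1.000 = 0.000
¬¬¬(¬v ⊙ w) = 1 − 0.000 = 1.000
¬¬¬(¬v ⊙ w) ⊙ ¬v = max(0, 1.000 + 0.427 − 1) = max(0, 0.427) = 0.427
¬(¬¬¬(¬v ⊙ w) ⊙ ¬v) = 1 − 0.427 = 0.573
¬¬(¬¬¬(¬v ⊙ w) ⊙ ¬v) = 1 − 0.573 = 0.427

0.427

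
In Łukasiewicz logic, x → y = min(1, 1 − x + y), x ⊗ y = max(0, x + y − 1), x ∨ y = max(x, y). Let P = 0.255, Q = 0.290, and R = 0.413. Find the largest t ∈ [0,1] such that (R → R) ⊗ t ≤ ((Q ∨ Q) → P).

R → R = min(1, 1 − 0.413 + 0.413) = min(1, 1.000) = 1.000
So the left factor is R → R = 1.000.
Q ∨ Q = max(0.290, 0.290) = 0.290
(Q ∨ Q) → P = min(1, 1 − 0.290 + 0.255) = min(1, 0.965) = 0.965
So the right-hand bound is (Q ∨ Q) → P = 0.965.
The residuum of the Łukasiewicz t-norm gives the supremum: min(1, 1 − 1.000 + 0.965).
1 − 1.000 + 0.965 = 0.965, so t = min(1, 0.965) = 0.965.
Check: 1.000 ⊗ 0.965 = max(0, 0.965) = 0.965 ≤ 0.965.

0.965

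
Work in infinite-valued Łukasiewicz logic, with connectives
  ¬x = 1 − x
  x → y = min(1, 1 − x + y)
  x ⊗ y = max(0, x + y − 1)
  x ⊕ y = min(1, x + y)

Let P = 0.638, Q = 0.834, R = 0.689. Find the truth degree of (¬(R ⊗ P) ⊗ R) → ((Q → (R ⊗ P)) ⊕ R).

R ⊗ P = max(0, 0.689 + 0.638 − 1) = max(0, 0.327) = 0.327
¬(R ⊗ P) = 1 − 0.327 = 0.673
¬(R ⊗ P) ⊗ R = max(0, 0.673 + 0.689 − 1) = max(0, 0.362) = 0.362
Q → (R ⊗ P) = min(1, 1 − 0.834 + 0.327) = min(1, 0.493) = 0.493
(Q → (R ⊗ P)) ⊕ R = min(1, 0.493 + 0.689) = min(1, 1.182) = 1.000
(¬(R ⊗ P) ⊗ R) → ((Q → (R ⊗ P)) ⊕ R) = min(1, 1 − 0.362 + 1.000) = min(1, 1.638) = 1.000

1.000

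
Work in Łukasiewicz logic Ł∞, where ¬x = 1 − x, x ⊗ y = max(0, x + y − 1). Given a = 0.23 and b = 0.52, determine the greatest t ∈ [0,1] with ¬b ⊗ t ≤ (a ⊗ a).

¬b = 1 − 0.52 = 0.48
So the left factor is ¬b = 0.48.
a ⊗ a = max(0, 0.23 + 0.23 − 1) = max(0, -0.54) = 0.00
So the right-hand bound is a ⊗ a = 0.00.
The residuum of the Łukasiewicz t-norm gives the supremum: min(1, 1 − 0.48 + 0.00).
1 − 0.48 + 0.00 = 0.52, so t = min(1, 0.52) = 0.52.
Check: 0.48 ⊗ 0.52 = max(0, 0.00) = 0.00 ≤ 0.00.

0.52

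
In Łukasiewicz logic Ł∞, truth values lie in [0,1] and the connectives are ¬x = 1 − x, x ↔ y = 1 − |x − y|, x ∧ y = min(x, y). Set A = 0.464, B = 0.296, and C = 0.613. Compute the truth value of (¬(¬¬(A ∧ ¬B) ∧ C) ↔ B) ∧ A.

¬B = 1 − 0.296 = 0.704
A ∧ ¬B = min(0.464, 0.704) = 0.464
¬(A ∧ ¬B) = 1 − 0.464 = 0.536
¬¬(A ∧ ¬B) = 1 − 0.536 = 0.464
¬¬(A ∧ ¬B) ∧ C = min(0.464, 0.613) = 0.464
¬(¬¬(A ∧ ¬B) ∧ C) = 1 − 0.464 = 0.536
¬(¬¬(A ∧ ¬B) ∧ C) ↔ B = 1 − |0.536 − 0.296| = 1 − 0.240 = 0.760
(¬(¬¬(A ∧ ¬B) ∧ C) ↔ B) ∧ A = min(0.760, 0.464) = 0.464

0.464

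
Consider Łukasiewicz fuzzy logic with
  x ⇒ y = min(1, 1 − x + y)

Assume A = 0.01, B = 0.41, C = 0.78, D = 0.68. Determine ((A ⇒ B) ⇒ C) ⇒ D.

A ⇒ B = min(1, 1 − 0.01 + 0.41) = min(1, 1.40) = 1.00
(A ⇒ B) ⇒ C = min(1, 1 − 1.00 + 0.78) = min(1, 0.78) = 0.78
((A ⇒ B) ⇒ C) ⇒ D = min(1, 1 − 0.78 + 0.68) = min(1, 0.90) = 0.90

0.90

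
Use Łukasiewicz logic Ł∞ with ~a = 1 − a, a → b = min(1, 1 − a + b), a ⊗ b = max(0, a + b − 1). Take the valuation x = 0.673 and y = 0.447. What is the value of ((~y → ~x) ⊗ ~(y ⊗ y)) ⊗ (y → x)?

~y = 1 − 0.447 = 0.553
~x = 1 − 0.673 = 0.327
~y → ~x = min(1, 1 − 0.553 + 0.327) = min(1, 0.774) = 0.774
y ⊗ y = max(0, 0.447 + 0.447 − 1) = max(0, -0.106) = 0.000
~(y ⊗ y) = 1 − 0.000 = 1.000
(~y → ~x) ⊗ ~(y ⊗ y) = max(0, 0.774 + 1.000 − 1) = max(0, 0.774) = 0.774
y → x = min(1, 1 − 0.447 + 0.673) = min(1, 1.226) = 1.000
((~y → ~x) ⊗ ~(y ⊗ y)) ⊗ (y → x) = max(0, 0.774 + 1.000 − 1) = max(0, 0.774) = 0.774

0.774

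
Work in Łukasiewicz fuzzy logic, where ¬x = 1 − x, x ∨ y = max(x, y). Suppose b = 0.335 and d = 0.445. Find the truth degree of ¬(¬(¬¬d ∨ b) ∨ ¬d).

¬d = 1 − 0.445 = 0.555
¬¬d = 1 − 0.555 = 0.445
¬¬d ∨ b = max(0.445, 0.335) = 0.445
¬(¬¬d ∨ b) = 1 − 0.445 = 0.555
¬(¬¬d ∨ b) ∨ ¬d = max(0.555, 0.555) = 0.555
¬(¬(¬¬d ∨ b) ∨ ¬d) = 1 − 0.555 = 0.445

0.445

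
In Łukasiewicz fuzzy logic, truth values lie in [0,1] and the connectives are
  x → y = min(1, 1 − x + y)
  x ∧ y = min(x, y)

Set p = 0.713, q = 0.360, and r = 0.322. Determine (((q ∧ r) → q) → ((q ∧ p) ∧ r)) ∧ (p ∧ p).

0.322

q ∧ r = min(0.360, 0.322) = 0.322
(q ∧ r) → q = min(1, 1 − 0.322 + 0.360) = min(1, 1.038) = 1.000
q ∧ p = min(0.360, 0.713) = 0.360
(q ∧ p) ∧ r = min(0.360, 0.322) = 0.322
((q ∧ r) → q) → ((q ∧ p) ∧ r) = min(1, 1 − 1.000 + 0.322) = min(1, 0.322) = 0.322
p ∧ p = min(0.713, 0.713) = 0.713
(((q ∧ r) → q) → ((q ∧ p) ∧ r)) ∧ (p ∧ p) = min(0.322, 0.713) = 0.322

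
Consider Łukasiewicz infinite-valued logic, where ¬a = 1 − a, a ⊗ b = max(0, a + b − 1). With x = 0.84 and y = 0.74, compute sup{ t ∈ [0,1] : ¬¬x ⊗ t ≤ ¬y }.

¬x = 1 − 0.84 = 0.16
¬¬x = 1 − 0.16 = 0.84
So the left factor is ¬¬x = 0.84.
¬y = 1 − 0.74 = 0.26
So the right-hand bound is ¬y = 0.26.
The residuum of the Łukasiewicz t-norm gives the supremum: min(1, 1 − 0.84 + 0.26).
1 − 0.84 + 0.26 = 0.42, so t = min(1, 0.42) = 0.42.
Check: 0.84 ⊗ 0.42 = max(0, 0.26) = 0.26 ≤ 0.26.

0.42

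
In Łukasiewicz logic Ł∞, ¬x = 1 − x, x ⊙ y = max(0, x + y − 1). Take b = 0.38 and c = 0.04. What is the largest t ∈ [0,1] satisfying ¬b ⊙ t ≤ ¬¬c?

0.42

¬b = 1 − 0.38 = 0.62
So the left factor is ¬b = 0.62.
¬c = 1 − 0.04 = 0.96
¬¬c = 1 − 0.96 = 0.04
So the right-hand bound is ¬¬c = 0.04.
The residuum of the Łukasiewicz t-norm gives the supremum: min(1, 1 − 0.62 + 0.04).
1 − 0.62 + 0.04 = 0.42, so t = min(1, 0.42) = 0.42.
Check: 0.62 ⊙ 0.42 = max(0, 0.04) = 0.04 ≤ 0.04.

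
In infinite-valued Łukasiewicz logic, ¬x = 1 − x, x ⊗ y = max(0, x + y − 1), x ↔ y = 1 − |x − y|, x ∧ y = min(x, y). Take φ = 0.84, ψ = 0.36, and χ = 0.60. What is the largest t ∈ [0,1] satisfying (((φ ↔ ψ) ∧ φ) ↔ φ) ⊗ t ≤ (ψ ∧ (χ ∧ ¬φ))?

φ ↔ ψ = 1 − |0.84 − 0.36| = 1 − 0.48 = 0.52
(φ ↔ ψ) ∧ φ = min(0.52, 0.84) = 0.52
((φ ↔ ψ) ∧ φ) ↔ φ = 1 − |0.52 − 0.84| = 1 − 0.32 = 0.68
So the left factor is ((φ ↔ ψ) ∧ φ) ↔ φ = 0.68.
¬φ = 1 − 0.84 = 0.16
χ ∧ ¬φ = min(0.60, 0.16) = 0.16
ψ ∧ (χ ∧ ¬φ) = min(0.36, 0.16) = 0.16
So the right-hand bound is ψ ∧ (χ ∧ ¬φ) = 0.16.
The residuum of the Łukasiewicz t-norm gives the supremum: min(1, 1 − 0.68 + 0.16).
1 − 0.68 + 0.16 = 0.48, so t = min(1, 0.48) = 0.48.
Check: 0.68 ⊗ 0.48 = max(0, 0.16) = 0.16 ≤ 0.16.

0.48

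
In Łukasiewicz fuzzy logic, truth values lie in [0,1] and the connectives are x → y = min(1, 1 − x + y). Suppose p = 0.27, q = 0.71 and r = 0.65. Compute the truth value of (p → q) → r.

p → q = min(1, 1 − 0.27 + 0.71) = min(1, 1.44) = 1.00
(p → q) → r = min(1, 1 − 1.00 + 0.65) = min(1, 0.65) = 0.65

0.65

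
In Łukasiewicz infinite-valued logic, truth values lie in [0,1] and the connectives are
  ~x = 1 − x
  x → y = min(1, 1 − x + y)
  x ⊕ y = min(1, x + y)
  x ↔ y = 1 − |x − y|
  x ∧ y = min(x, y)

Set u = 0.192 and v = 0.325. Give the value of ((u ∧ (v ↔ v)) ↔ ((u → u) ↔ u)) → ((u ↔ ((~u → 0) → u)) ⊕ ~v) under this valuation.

v ↔ v = 1 − |0.325 − 0.325| = 1 − 0.000 = 1.000
u ∧ (v ↔ v) = min(0.192, 1.000) = 0.192
u → u = min(1, 1 − 0.192 + 0.192) = min(1, 1.000) = 1.000
(u → u) ↔ u = 1 − |1.000 − 0.192| = 1 − 0.808 = 0.192
(u ∧ (v ↔ v)) ↔ ((u → u) ↔ u) = 1 − |0.192 − 0.192| = 1 − 0.000 = 1.000
~u = 1 − 0.192 = 0.808
~u → 0 = min(1, 1 − 0.808 + 0.000) = min(1, 0.192) = 0.192
(~u → 0) → u = min(1, 1 − 0.192 + 0.192) = min(1, 1.000) = 1.000
u ↔ ((~u → 0) → u) = 1 − |0.192 − 1.000| = 1 − 0.808 = 0.192
~v = 1 − 0.325 = 0.675
(u ↔ ((~u → 0) → u)) ⊕ ~v = min(1, 0.192 + 0.675) = min(1, 0.867) = 0.867
((u ∧ (v ↔ v)) ↔ ((u → u) ↔ u)) → ((u ↔ ((~u → 0) → u)) ⊕ ~v) = min(1, 1 − 1.000 + 0.867) = min(1, 0.867) = 0.867

0.867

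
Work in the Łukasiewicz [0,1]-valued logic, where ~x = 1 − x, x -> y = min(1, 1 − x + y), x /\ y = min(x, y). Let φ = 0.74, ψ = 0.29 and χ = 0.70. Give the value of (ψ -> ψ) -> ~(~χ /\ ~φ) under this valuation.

0.74

ψ -> ψ = min(1, 1 − 0.29 + 0.29) = min(1, 1.00) = 1.00
~χ = 1 − 0.70 = 0.30
~φ = 1 − 0.74 = 0.26
~χ /\ ~φ = min(0.30, 0.26) = 0.26
~(~χ /\ ~φ) = 1 − 0.26 = 0.74
(ψ -> ψ) -> ~(~χ /\ ~φ) = min(1, 1 − 1.00 + 0.74) = min(1, 0.74) = 0.74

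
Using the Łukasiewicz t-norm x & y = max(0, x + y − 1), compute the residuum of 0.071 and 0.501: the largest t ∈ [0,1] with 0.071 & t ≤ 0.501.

The residuum of the Łukasiewicz t-norm gives the supremum: min(1, 1 − 0.071 + 0.501).
1 − 0.071 + 0.501 = 1.430, so t = min(1, 1.430) = 1.000.
Check: 0.071 & 1.000 = max(0, 0.071) = 0.071 ≤ 0.501.

1.000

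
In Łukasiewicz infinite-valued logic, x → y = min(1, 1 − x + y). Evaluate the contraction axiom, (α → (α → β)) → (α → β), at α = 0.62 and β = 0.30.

0.68

α → β = min(1, 1 − 0.62 + 0.30) = min(1, 0.68) = 0.68
α → (α → β) = min(1, 1 − 0.62 + 0.68) = min(1, 1.06) = 1.00
(α → (α → β)) → (α → β) = min(1, 1 − 1.00 + 0.68) = min(1, 0.68) = 0.68
(The value 0.68 < 1 shows this instance is not satisfied; fails in Ł∞ (the t-norm is not idempotent).)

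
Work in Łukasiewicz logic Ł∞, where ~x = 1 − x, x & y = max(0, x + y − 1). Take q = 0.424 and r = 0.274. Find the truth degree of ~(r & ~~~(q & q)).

0.726

q & q = max(0, 0.424 + 0.424 − 1) = max(0, -0.152) = 0.000
~(q & q) = 1 − 0.000 = 1.000
~~(q & q) = 1 − 1.000 = 0.000
~~~(q & q) = 1 − 0.000 = 1.000
r & ~~~(q & q) = max(0, 0.274 + 1.000 − 1) = max(0, 0.274) = 0.274
~(r & ~~~(q & q)) = 1 − 0.274 = 0.726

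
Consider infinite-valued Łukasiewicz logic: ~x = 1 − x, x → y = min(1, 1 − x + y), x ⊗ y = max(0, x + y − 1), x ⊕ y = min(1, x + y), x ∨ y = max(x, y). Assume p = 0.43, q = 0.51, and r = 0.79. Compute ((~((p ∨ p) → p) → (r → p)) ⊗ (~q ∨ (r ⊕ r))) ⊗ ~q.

p ∨ p = max(0.43, 0.43) = 0.43
(p ∨ p) → p = min(1, 1 − 0.43 + 0.43) = min(1, 1.00) = 1.00
~((p ∨ p) → p) = 1 − 1.00 = 0.00
r → p = min(1, 1 − 0.79 + 0.43) = min(1, 0.64) = 0.64
~((p ∨ p) → p) → (r → p) = min(1, 1 − 0.00 + 0.64) = min(1, 1.64) = 1.00
~q = 1 − 0.51 = 0.49
r ⊕ r = min(1, 0.79 + 0.79) = min(1, 1.58) = 1.00
~q ∨ (r ⊕ r) = max(0.49, 1.00) = 1.00
(~((p ∨ p) → p) → (r → p)) ⊗ (~q ∨ (r ⊕ r)) = max(0, 1.00 + 1.00 − 1) = max(0, 1.00) = 1.00
((~((p ∨ p) → p) → (r → p)) ⊗ (~q ∨ (r ⊕ r))) ⊗ ~q = max(0, 1.00 + 0.49 − 1) = max(0, 0.49) = 0.49

0.49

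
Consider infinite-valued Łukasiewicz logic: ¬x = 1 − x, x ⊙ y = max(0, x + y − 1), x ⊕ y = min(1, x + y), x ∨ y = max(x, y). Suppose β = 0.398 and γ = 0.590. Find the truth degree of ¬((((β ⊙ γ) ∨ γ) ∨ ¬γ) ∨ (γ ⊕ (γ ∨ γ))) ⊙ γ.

0.000

β ⊙ γ = max(0, 0.398 + 0.590 − 1) = max(0, -0.012) = 0.000
(β ⊙ γ) ∨ γ = max(0.000, 0.590) = 0.590
¬γ = 1 − 0.590 = 0.410
((β ⊙ γ) ∨ γ) ∨ ¬γ = max(0.590, 0.410) = 0.590
γ ∨ γ = max(0.590, 0.590) = 0.590
γ ⊕ (γ ∨ γ) = min(1, 0.590 + 0.590) = min(1, 1.180) = 1.000
(((β ⊙ γ) ∨ γ) ∨ ¬γ) ∨ (γ ⊕ (γ ∨ γ)) = max(0.590, 1.000) = 1.000
¬((((β ⊙ γ) ∨ γ) ∨ ¬γ) ∨ (γ ⊕ (γ ∨ γ))) = 1 − 1.000 = 0.000
¬((((β ⊙ γ) ∨ γ) ∨ ¬γ) ∨ (γ ⊕ (γ ∨ γ))) ⊙ γ = max(0, 0.000 + 0.590 − 1) = max(0, -0.410) = 0.000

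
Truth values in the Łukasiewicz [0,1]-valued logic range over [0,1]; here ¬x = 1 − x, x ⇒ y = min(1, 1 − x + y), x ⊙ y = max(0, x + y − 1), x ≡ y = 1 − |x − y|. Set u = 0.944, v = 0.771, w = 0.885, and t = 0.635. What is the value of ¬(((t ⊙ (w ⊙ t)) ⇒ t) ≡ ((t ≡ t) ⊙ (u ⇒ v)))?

0.173

w ⊙ t = max(0, 0.885 + 0.635 − 1) = max(0, 0.520) = 0.520
t ⊙ (w ⊙ t) = max(0, 0.635 + 0.520 − 1) = max(0, 0.155) = 0.155
(t ⊙ (w ⊙ t)) ⇒ t = min(1, 1 − 0.155 + 0.635) = min(1, 1.480) = 1.000
t ≡ t = 1 − |0.635 − 0.635| = 1 − 0.000 = 1.000
u ⇒ v = min(1, 1 − 0.944 + 0.771) = min(1, 0.827) = 0.827
(t ≡ t) ⊙ (u ⇒ v) = max(0, 1.000 + 0.827 − 1) = max(0, 0.827) = 0.827
((t ⊙ (w ⊙ t)) ⇒ t) ≡ ((t ≡ t) ⊙ (u ⇒ v)) = 1 − |1.000 − 0.827| = 1 − 0.173 = 0.827
¬(((t ⊙ (w ⊙ t)) ⇒ t) ≡ ((t ≡ t) ⊙ (u ⇒ v))) = 1 − 0.827 = 0.173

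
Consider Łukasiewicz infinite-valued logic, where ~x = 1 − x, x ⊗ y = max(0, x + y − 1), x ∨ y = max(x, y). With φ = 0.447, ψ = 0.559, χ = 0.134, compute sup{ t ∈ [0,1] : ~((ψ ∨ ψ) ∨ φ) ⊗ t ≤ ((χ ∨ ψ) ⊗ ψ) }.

0.677

ψ ∨ ψ = max(0.559, 0.559) = 0.559
(ψ ∨ ψ) ∨ φ = max(0.559, 0.447) = 0.559
~((ψ ∨ ψ) ∨ φ) = 1 − 0.559 = 0.441
So the left factor is ~((ψ ∨ ψ) ∨ φ) = 0.441.
χ ∨ ψ = max(0.134, 0.559) = 0.559
(χ ∨ ψ) ⊗ ψ = max(0, 0.559 + 0.559 − 1) = max(0, 0.118) = 0.118
So the right-hand bound is (χ ∨ ψ) ⊗ ψ = 0.118.
The residuum of the Łukasiewicz t-norm gives the supremum: min(1, 1 − 0.441 + 0.118).
1 − 0.441 + 0.118 = 0.677, so t = min(1, 0.677) = 0.677.
Check: 0.441 ⊗ 0.677 = max(0, 0.118) = 0.118 ≤ 0.118.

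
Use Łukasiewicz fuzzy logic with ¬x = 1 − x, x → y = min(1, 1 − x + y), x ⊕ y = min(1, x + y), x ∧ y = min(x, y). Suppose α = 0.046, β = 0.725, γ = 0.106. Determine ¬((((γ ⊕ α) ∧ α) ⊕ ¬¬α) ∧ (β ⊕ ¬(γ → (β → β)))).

0.908

γ ⊕ α = min(1, 0.106 + 0.046) = min(1, 0.152) = 0.152
(γ ⊕ α) ∧ α = min(0.152, 0.046) = 0.046
¬α = 1 − 0.046 = 0.954
¬¬α = 1 − 0.954 = 0.046
((γ ⊕ α) ∧ α) ⊕ ¬¬α = min(1, 0.046 + 0.046) = min(1, 0.092) = 0.092
β → β = min(1, 1 − 0.725 + 0.725) = min(1, 1.000) = 1.000
γ → (β → β) = min(1, 1 − 0.106 + 1.000) = min(1, 1.894) = 1.000
¬(γ → (β → β)) = 1 − 1.000 = 0.000
β ⊕ ¬(γ → (β → β)) = min(1, 0.725 + 0.000) = min(1, 0.725) = 0.725
(((γ ⊕ α) ∧ α) ⊕ ¬¬α) ∧ (β ⊕ ¬(γ → (β → β))) = min(0.092, 0.725) = 0.092
¬((((γ ⊕ α) ∧ α) ⊕ ¬¬α) ∧ (β ⊕ ¬(γ → (β → β)))) = 1 − 0.092 = 0.908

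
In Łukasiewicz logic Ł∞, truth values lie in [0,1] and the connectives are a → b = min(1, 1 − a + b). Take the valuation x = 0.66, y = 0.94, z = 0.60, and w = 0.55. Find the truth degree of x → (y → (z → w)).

1.00

z → w = min(1, 1 − 0.60 + 0.55) = min(1, 0.95) = 0.95
y → (z → w) = min(1, 1 − 0.94 + 0.95) = min(1, 1.01) = 1.00
x → (y → (z → w)) = min(1, 1 − 0.66 + 1.00) = min(1, 1.34) = 1.00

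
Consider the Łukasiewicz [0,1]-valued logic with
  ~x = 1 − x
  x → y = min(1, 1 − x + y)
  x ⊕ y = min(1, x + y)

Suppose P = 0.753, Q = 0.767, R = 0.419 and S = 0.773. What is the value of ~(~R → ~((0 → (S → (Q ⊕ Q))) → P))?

0.334

~R = 1 − 0.419 = 0.581
Q ⊕ Q = min(1, 0.767 + 0.767) = min(1, 1.534) = 1.000
S → (Q ⊕ Q) = min(1, 1 − 0.773 + 1.000) = min(1, 1.227) = 1.000
0 → (S → (Q ⊕ Q)) = min(1, 1 − 0.000 + 1.000) = min(1, 2.000) = 1.000
(0 → (S → (Q ⊕ Q))) → P = min(1, 1 − 1.000 + 0.753) = min(1, 0.753) = 0.753
~((0 → (S → (Q ⊕ Q))) → P) = 1 − 0.753 = 0.247
~R → ~((0 → (S → (Q ⊕ Q))) → P) = min(1, 1 − 0.581 + 0.247) = min(1, 0.666) = 0.666
~(~R → ~((0 → (S → (Q ⊕ Q))) → P)) = 1 − 0.666 = 0.334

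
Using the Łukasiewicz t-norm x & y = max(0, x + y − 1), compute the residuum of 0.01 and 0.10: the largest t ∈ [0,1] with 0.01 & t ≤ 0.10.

1.00

The residuum of the Łukasiewicz t-norm gives the supremum: min(1, 1 − 0.01 + 0.10).
1 − 0.01 + 0.10 = 1.09, so t = min(1, 1.09) = 1.00.
Check: 0.01 & 1.00 = max(0, 0.01) = 0.01 ≤ 0.10.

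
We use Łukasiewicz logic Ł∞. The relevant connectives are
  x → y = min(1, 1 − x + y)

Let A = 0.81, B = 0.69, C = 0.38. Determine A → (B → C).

B → C = min(1, 1 − 0.69 + 0.38) = min(1, 0.69) = 0.69
A → (B → C) = min(1, 1 − 0.81 + 0.69) = min(1, 0.88) = 0.88

0.88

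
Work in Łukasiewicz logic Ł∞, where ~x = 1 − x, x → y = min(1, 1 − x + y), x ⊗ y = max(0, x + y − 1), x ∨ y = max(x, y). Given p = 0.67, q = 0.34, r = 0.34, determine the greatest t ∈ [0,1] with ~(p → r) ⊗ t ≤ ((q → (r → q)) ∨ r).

p → r = min(1, 1 − 0.67 + 0.34) = min(1, 0.67) = 0.67
~(p → r) = 1 − 0.67 = 0.33
So the left factor is ~(p → r) = 0.33.
r → q = min(1, 1 − 0.34 + 0.34) = min(1, 1.00) = 1.00
q → (r → q) = min(1, 1 − 0.34 + 1.00) = min(1, 1.66) = 1.00
(q → (r → q)) ∨ r = max(1.00, 0.34) = 1.00
So the right-hand bound is (q → (r → q)) ∨ r = 1.00.
The residuum of the Łukasiewicz t-norm gives the supremum: min(1, 1 − 0.33 + 1.00).
1 − 0.33 + 1.00 = 1.67, so t = min(1, 1.67) = 1.00.
Check: 0.33 ⊗ 1.00 = max(0, 0.33) = 0.33 ≤ 1.00.

1.00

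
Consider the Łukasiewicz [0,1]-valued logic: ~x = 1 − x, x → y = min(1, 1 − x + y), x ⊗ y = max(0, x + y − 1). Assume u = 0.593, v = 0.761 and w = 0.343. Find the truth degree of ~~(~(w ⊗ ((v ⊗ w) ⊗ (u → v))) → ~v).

v ⊗ w = max(0, 0.761 + 0.343 − 1) = max(0, 0.104) = 0.104
u → v = min(1, 1 − 0.593 + 0.761) = min(1, 1.168) = 1.000
(v ⊗ w) ⊗ (u → v) = max(0, 0.104 + 1.000 − 1) = max(0, 0.104) = 0.104
w ⊗ ((v ⊗ w) ⊗ (u → v)) = max(0, 0.343 + 0.104 − 1) = max(0, -0.553) = 0.000
~(w ⊗ ((v ⊗ w) ⊗ (u → v))) = 1 − 0.000 = 1.000
~v = 1 − 0.761 = 0.239
~(w ⊗ ((v ⊗ w) ⊗ (u → v))) → ~v = min(1, 1 − 1.000 + 0.239) = min(1, 0.239) = 0.239
~(~(w ⊗ ((v ⊗ w) ⊗ (u → v))) → ~v) = 1 − 0.239 = 0.761
~~(~(w ⊗ ((v ⊗ w) ⊗ (u → v))) → ~v) = 1 − 0.761 = 0.239

0.239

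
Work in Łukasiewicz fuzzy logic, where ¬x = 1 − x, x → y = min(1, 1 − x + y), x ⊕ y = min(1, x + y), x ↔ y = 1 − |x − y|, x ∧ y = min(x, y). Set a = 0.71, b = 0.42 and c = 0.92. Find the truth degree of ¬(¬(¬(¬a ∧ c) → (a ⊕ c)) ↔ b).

0.42

¬a = 1 − 0.71 = 0.29
¬a ∧ c = min(0.29, 0.92) = 0.29
¬(¬a ∧ c) = 1 − 0.29 = 0.71
a ⊕ c = min(1, 0.71 + 0.92) = min(1, 1.63) = 1.00
¬(¬a ∧ c) → (a ⊕ c) = min(1, 1 − 0.71 + 1.00) = min(1, 1.29) = 1.00
¬(¬(¬a ∧ c) → (a ⊕ c)) = 1 − 1.00 = 0.00
¬(¬(¬a ∧ c) → (a ⊕ c)) ↔ b = 1 − |0.00 − 0.42| = 1 − 0.42 = 0.58
¬(¬(¬(¬a ∧ c) → (a ⊕ c)) ↔ b) = 1 − 0.58 = 0.42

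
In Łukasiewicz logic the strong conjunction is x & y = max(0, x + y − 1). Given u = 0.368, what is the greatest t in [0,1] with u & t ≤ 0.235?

The residuum of the Łukasiewicz t-norm gives the supremum: min(1, 1 − 0.368 + 0.235).
1 − 0.368 + 0.235 = 0.867, so t = min(1, 0.867) = 0.867.
Check: 0.368 & 0.867 = max(0, 0.235) = 0.235 ≤ 0.235.

0.867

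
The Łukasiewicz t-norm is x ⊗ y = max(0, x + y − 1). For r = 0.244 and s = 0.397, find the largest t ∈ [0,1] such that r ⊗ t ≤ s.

1.000

The residuum of the Łukasiewicz t-norm gives the supremum: min(1, 1 − 0.244 + 0.397).
1 − 0.244 + 0.397 = 1.153, so t = min(1, 1.153) = 1.000.
Check: 0.244 ⊗ 1.000 = max(0, 0.244) = 0.244 ≤ 0.397.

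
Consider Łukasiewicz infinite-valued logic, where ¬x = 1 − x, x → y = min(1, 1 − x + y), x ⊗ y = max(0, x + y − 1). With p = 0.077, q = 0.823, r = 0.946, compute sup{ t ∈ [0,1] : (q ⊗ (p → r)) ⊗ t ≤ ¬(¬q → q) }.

p → r = min(1, 1 − 0.077 + 0.946) = min(1, 1.869) = 1.000
q ⊗ (p → r) = max(0, 0.823 + 1.000 − 1) = max(0, 0.823) = 0.823
So the left factor is q ⊗ (p → r) = 0.823.
¬q = 1 − 0.823 = 0.177
¬q → q = min(1, 1 − 0.177 + 0.823) = min(1, 1.646) = 1.000
¬(¬q → q) = 1 − 1.000 = 0.000
So the right-hand bound is ¬(¬q → q) = 0.000.
The residuum of the Łukasiewicz t-norm gives the supremum: min(1, 1 − 0.823 + 0.000).
1 − 0.823 + 0.000 = 0.177, so t = min(1, 0.177) = 0.177.
Check: 0.823 ⊗ 0.177 = max(0, 0.000) = 0.000 ≤ 0.000.

0.177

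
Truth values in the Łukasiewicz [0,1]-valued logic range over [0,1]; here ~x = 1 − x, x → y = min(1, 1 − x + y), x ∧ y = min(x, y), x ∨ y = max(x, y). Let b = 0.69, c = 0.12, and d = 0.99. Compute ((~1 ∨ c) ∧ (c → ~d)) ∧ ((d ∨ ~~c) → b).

0.12

~1 = 1 − 1.00 = 0.00
~1 ∨ c = max(0.00, 0.12) = 0.12
~d = 1 − 0.99 = 0.01
c → ~d = min(1, 1 − 0.12 + 0.01) = min(1, 0.89) = 0.89
(~1 ∨ c) ∧ (c → ~d) = min(0.12, 0.89) = 0.12
~c = 1 − 0.12 = 0.88
~~c = 1 − 0.88 = 0.12
d ∨ ~~c = max(0.99, 0.12) = 0.99
(d ∨ ~~c) → b = min(1, 1 − 0.99 + 0.69) = min(1, 0.70) = 0.70
((~1 ∨ c) ∧ (c → ~d)) ∧ ((d ∨ ~~c) → b) = min(0.12, 0.70) = 0.12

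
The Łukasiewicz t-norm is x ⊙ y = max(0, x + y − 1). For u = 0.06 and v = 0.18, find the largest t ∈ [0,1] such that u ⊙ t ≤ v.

1.00

The residuum of the Łukasiewicz t-norm gives the supremum: min(1, 1 − 0.06 + 0.18).
1 − 0.06 + 0.18 = 1.12, so t = min(1, 1.12) = 1.00.
Check: 0.06 ⊙ 1.00 = max(0, 0.06) = 0.06 ≤ 0.18.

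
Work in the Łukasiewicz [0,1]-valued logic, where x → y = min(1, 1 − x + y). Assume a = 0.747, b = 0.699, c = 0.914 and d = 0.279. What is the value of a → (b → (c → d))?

c → d = min(1, 1 − 0.914 + 0.279) = min(1, 0.365) = 0.365
b → (c → d) = min(1, 1 − 0.699 + 0.365) = min(1, 0.666) = 0.666
a → (b → (c → d)) = min(1, 1 − 0.747 + 0.666) = min(1, 0.919) = 0.919

0.919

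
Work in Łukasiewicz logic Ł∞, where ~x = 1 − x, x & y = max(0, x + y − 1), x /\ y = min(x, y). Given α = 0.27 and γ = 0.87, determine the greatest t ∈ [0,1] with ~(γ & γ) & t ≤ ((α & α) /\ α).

γ & γ = max(0, 0.87 + 0.87 − 1) = max(0, 0.74) = 0.74
~(γ & γ) = 1 − 0.74 = 0.26
So the left factor is ~(γ & γ) = 0.26.
α & α = max(0, 0.27 + 0.27 − 1) = max(0, -0.46) = 0.00
(α & α) /\ α = min(0.00, 0.27) = 0.00
So the right-hand bound is (α & α) /\ α = 0.00.
The residuum of the Łukasiewicz t-norm gives the supremum: min(1, 1 − 0.26 + 0.00).
1 − 0.26 + 0.00 = 0.74, so t = min(1, 0.74) = 0.74.
Check: 0.26 & 0.74 = max(0, 0.00) = 0.00 ≤ 0.00.

0.74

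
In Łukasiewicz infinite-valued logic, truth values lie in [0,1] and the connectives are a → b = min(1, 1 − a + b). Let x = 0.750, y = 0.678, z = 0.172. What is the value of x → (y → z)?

0.744

y → z = min(1, 1 − 0.678 + 0.172) = min(1, 0.494) = 0.494
x → (y → z) = min(1, 1 − 0.750 + 0.494) = min(1, 0.744) = 0.744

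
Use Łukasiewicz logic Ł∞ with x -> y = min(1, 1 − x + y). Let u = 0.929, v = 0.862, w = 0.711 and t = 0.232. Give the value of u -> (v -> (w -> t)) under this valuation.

w -> t = min(1, 1 − 0.711 + 0.232) = min(1, 0.521) = 0.521
v -> (w -> t) = min(1, 1 − 0.862 + 0.521) = min(1, 0.659) = 0.659
u -> (v -> (w -> t)) = min(1, 1 − 0.929 + 0.659) = min(1, 0.730) = 0.730

0.730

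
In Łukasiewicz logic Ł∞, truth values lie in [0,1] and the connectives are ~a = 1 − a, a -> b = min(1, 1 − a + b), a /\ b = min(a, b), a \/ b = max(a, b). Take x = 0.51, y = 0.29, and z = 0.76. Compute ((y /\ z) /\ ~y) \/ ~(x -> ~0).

y /\ z = min(0.29, 0.76) = 0.29
~y = 1 − 0.29 = 0.71
(y /\ z) /\ ~y = min(0.29, 0.71) = 0.29
~0 = 1 − 0.00 = 1.00
x -> ~0 = min(1, 1 − 0.51 + 1.00) = min(1, 1.49) = 1.00
~(x -> ~0) = 1 − 1.00 = 0.00
((y /\ z) /\ ~y) \/ ~(x -> ~0) = max(0.29, 0.00) = 0.29

0.29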